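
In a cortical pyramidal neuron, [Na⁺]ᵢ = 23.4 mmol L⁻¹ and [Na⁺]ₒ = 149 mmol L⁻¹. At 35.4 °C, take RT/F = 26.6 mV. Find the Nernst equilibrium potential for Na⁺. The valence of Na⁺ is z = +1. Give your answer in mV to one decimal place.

49.2 mV

E = (26.6/z) · ln([Na⁺]_out/[Na⁺]_in) with z = +1.
= (26.6/1) · ln(149/23.4) = 26.60 · ln(6.368)
= 26.60 · (1.8512) = 49.24 mV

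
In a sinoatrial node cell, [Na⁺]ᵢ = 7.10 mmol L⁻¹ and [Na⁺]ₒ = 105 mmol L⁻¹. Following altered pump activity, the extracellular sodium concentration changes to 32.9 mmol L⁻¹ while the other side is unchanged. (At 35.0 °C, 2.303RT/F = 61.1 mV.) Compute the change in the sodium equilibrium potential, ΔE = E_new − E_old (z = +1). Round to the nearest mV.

-31 mV

E_old = (61.1/1)·log₁₀(105/7.10) = 71.48 mV
E_new = (61.1/1)·log₁₀(32.9/7.10) = 40.69 mV
ΔE = 40.69 − (71.48) = -30.79 mV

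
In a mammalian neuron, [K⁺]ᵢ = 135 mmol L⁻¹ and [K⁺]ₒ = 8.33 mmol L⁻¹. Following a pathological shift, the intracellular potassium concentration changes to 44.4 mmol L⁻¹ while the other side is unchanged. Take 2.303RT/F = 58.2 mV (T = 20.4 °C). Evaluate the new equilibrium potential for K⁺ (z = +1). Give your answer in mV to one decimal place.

-42.3 mV

After the shift: [K⁺]_out = 8.33, [K⁺]_in = 44.4 mmol L⁻¹.
E_new = (58.2/1)·log₁₀(8.33/44.4) = 58.20 · (-0.7267) = -42.30 mV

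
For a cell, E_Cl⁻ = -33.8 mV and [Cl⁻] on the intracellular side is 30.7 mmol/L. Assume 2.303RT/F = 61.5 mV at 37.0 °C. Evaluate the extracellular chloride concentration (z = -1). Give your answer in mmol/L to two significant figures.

110 mmol/L

Nernst: E = (61.5/-1) · log₁₀([out]/[in]), so log₁₀([out]/[in]) = -33.8 × -1 / 61.5 = 0.5496.
[out]/[in] = 10^(0.5496) = 3.545.
[out] = 3.545 × 30.7 = 108.8 mmol/L.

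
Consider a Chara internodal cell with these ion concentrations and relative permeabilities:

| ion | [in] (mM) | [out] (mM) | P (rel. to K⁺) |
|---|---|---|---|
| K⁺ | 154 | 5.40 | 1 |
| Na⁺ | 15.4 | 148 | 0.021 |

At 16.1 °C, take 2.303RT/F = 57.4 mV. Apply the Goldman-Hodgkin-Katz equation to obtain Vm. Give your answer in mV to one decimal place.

Vm = 57.4 · log₁₀[(Σ P·[cation]ₒ + Σ P·[anion]ᵢ) / (Σ P·[cation]ᵢ + Σ P·[anion]ₒ)]
Numerator = 1×5.40 + 0.021×148 = 8.508
Denominator = 1×154 + 0.021×15.4 = 154.3
Vm = 57.4 · log₁₀(0.055131) = 57.4 × (-1.2586) = -72.24 mV

-72.2 mV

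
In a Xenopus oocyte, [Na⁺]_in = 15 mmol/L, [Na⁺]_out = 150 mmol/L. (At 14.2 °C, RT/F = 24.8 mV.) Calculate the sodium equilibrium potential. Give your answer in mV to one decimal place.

E = (24.8/z) · ln([Na⁺]_out/[Na⁺]_in) with z = +1.
= (24.8/1) · ln(150/15) = 24.80 · ln(10)
= 24.80 · (2.3026) = 57.10 mV

57.1 mV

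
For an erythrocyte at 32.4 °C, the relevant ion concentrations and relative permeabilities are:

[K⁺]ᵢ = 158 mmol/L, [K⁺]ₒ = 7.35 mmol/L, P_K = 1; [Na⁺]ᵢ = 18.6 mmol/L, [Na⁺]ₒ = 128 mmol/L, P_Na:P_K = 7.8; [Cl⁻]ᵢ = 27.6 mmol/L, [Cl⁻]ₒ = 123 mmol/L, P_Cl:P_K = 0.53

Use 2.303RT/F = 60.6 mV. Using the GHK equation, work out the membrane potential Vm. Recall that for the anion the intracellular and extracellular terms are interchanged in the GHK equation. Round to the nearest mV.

27 mV

Vm = 60.6 · log₁₀[(Σ P·[cation]ₒ + Σ P·[anion]ᵢ) / (Σ P·[cation]ᵢ + Σ P·[anion]ₒ)]
Numerator = 1×7.35 + 7.8×128 + 0.53×27.6 = 1020
Denominator = 1×158 + 7.8×18.6 + 0.53×123 = 368.3
Vm = 60.6 · log₁₀(2.7707) = 60.6 × (0.4426) = 26.82 mV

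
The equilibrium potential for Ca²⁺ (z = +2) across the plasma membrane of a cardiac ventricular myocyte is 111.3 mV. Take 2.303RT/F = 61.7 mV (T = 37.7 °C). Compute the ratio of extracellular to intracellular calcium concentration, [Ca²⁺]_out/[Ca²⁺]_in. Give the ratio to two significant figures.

log₁₀([out]/[in]) = E·z/(61.7) = 111.3 × 2 / 61.7 = 3.6078
[out]/[in] = 10^(3.6078) = 4053

4100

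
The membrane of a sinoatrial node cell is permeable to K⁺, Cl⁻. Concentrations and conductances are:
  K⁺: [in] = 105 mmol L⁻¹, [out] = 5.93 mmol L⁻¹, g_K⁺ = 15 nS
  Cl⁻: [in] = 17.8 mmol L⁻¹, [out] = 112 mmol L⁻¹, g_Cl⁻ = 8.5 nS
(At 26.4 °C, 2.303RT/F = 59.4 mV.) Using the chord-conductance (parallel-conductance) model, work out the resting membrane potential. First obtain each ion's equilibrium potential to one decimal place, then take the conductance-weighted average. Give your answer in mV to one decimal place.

-64.4 mV

E_K⁺ = (59.4/1)·log₁₀(5.93/105) = -74.1 mV
E_Cl⁻ = (59.4/-1)·log₁₀(112/17.8) = -47.4 mV
Vm = (Σ gᵢEᵢ)/(Σ gᵢ) = (15·-74.1 + 8.5·-47.4) / (15 + 8.5)
= -1514.40 / 23.5 = -64.44 mV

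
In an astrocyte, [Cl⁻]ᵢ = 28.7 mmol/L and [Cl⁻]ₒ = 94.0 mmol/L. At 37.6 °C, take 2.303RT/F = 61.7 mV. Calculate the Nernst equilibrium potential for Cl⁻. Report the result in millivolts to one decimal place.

E = (61.7/z) · log₁₀([Cl⁻]_out/[Cl⁻]_in) with z = -1.
For an anion, dividing by z = -1 reverses the sign.
= (61.7/-1) · log₁₀(94.0/28.7) = -61.70 · log₁₀(3.275)
= -61.70 · (0.5152) = -31.79 mV

-31.8 mV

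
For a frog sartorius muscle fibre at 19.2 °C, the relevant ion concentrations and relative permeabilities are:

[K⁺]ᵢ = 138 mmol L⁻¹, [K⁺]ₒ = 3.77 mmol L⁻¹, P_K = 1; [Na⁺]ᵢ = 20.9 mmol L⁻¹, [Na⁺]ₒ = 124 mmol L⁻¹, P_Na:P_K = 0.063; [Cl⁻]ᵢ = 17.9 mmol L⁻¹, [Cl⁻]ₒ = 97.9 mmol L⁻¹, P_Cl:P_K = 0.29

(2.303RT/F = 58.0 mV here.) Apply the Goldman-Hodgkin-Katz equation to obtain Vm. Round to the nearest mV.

Vm = 58.0 · log₁₀[(Σ P·[cation]ₒ + Σ P·[anion]ᵢ) / (Σ P·[cation]ᵢ + Σ P·[anion]ₒ)]
Numerator = 1×3.77 + 0.063×124 + 0.29×17.9 = 16.77
Denominator = 1×138 + 0.063×20.9 + 0.29×97.9 = 167.7
Vm = 58.0 · log₁₀(0.10001) = 58.0 × (-0.9999) = -58.00 mV

-58 mV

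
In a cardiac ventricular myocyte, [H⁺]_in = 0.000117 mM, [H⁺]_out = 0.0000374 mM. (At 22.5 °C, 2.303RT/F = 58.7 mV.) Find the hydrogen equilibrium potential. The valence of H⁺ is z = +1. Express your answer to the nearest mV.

-29 mV

E = (58.7/z) · log₁₀([H⁺]_out/[H⁺]_in) with z = +1.
= (58.7/1) · log₁₀(0.0000374/0.000117) = 58.70 · log₁₀(0.3197)
= 58.70 · (-0.4953) = -29.07 mV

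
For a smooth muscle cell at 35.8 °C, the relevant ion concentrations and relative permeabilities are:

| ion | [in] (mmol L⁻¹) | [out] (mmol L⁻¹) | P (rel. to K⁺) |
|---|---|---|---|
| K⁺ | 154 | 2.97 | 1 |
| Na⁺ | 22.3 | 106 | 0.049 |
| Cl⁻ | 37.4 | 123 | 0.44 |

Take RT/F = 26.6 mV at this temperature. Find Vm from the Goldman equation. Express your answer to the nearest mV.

Vm = 26.6 · ln[(Σ P·[cation]ₒ + Σ P·[anion]ᵢ) / (Σ P·[cation]ᵢ + Σ P·[anion]ₒ)]
Numerator = 1×2.97 + 0.049×106 + 0.44×37.4 = 24.62
Denominator = 1×154 + 0.049×22.3 + 0.44×123 = 209.2
Vm = 26.6 · ln(0.11768) = 26.6 × (-2.1398) = -56.92 mV

-57 mV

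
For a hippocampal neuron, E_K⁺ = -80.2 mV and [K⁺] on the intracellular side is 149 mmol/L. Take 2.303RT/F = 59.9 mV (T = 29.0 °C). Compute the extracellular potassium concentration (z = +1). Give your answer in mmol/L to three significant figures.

Nernst: E = (59.9/1) · log₁₀([out]/[in]), so log₁₀([out]/[in]) = -80.2 × 1 / 59.9 = -1.3389.
[out]/[in] = 10^(-1.3389) = 0.04582.
[out] = 0.04582 × 149 = 6.828 mmol/L.

6.83 mmol/L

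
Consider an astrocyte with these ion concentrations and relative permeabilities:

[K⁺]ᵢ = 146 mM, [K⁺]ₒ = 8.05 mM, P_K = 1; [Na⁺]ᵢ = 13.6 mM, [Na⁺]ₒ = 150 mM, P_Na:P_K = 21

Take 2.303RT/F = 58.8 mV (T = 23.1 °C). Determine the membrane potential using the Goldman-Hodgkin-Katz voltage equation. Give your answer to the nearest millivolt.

51 mV

Vm = 58.8 · log₁₀[(Σ P·[cation]ₒ + Σ P·[anion]ᵢ) / (Σ P·[cation]ᵢ + Σ P·[anion]ₒ)]
Numerator = 1×8.05 + 21×150 = 3158
Denominator = 1×146 + 21×13.6 = 431.6
Vm = 58.8 · log₁₀(7.3171) = 58.8 × (0.8643) = 50.82 mV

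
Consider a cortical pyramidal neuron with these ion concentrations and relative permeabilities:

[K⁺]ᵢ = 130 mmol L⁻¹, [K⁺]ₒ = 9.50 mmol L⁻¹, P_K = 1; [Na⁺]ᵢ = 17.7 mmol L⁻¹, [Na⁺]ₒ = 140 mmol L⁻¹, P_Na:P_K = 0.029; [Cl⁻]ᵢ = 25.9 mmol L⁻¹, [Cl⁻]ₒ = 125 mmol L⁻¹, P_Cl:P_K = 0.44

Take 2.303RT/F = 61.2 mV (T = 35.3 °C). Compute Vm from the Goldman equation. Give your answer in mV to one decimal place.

-53.3 mV

Vm = 61.2 · log₁₀[(Σ P·[cation]ₒ + Σ P·[anion]ᵢ) / (Σ P·[cation]ᵢ + Σ P·[anion]ₒ)]
Numerator = 1×9.50 + 0.029×140 + 0.44×25.9 = 24.96
Denominator = 1×130 + 0.029×17.7 + 0.44×125 = 185.5
Vm = 61.2 · log₁₀(0.13452) = 61.2 × (-0.8712) = -53.32 mV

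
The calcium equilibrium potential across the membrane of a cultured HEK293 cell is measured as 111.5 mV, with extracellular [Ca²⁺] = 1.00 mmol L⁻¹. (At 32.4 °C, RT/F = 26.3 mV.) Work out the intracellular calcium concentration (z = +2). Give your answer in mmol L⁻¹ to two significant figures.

Nernst: E = (26.3/2) · ln([out]/[in]), so ln([out]/[in]) = 111.5 × 2 / 26.3 = 8.4791.
[out]/[in] = e^(8.4791) = 4813.
[in] = 1.00 / 4813 = 0.0002078 mmol L⁻¹.

0.00021 mmol L⁻¹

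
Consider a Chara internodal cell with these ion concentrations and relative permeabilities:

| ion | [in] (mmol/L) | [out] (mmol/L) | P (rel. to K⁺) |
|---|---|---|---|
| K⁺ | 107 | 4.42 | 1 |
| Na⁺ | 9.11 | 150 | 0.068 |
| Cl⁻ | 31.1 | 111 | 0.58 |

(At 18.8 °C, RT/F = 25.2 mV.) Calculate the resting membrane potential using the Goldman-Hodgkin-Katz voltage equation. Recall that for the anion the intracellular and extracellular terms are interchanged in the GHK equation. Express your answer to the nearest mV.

-42 mV

Vm = 25.2 · ln[(Σ P·[cation]ₒ + Σ P·[anion]ᵢ) / (Σ P·[cation]ᵢ + Σ P·[anion]ₒ)]
Numerator = 1×4.42 + 0.068×150 + 0.58×31.1 = 32.66
Denominator = 1×107 + 0.068×9.11 + 0.58×111 = 172
Vm = 25.2 · ln(0.18987) = 25.2 × (-1.6614) = -41.87 mV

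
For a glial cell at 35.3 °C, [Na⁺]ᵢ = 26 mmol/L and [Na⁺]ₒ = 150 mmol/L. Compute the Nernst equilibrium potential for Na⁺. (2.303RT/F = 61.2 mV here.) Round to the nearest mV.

47 mV

E = (61.2/z) · log₁₀([Na⁺]_out/[Na⁺]_in) with z = +1.
= (61.2/1) · log₁₀(150/26) = 61.20 · log₁₀(5.769)
= 61.20 · (0.7611) = 46.58 mV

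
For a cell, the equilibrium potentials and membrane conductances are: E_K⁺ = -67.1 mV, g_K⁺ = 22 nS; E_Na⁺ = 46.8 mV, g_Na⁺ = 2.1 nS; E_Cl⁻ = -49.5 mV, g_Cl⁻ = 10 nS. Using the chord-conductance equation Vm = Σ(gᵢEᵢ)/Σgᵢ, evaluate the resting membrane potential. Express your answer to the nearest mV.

-55 mV

Σ gᵢEᵢ = 22·(-67.1) + 2.1·(46.8) + 10·(-49.5) = -1872.92
Σ gᵢ = 22 + 2.1 + 10 = 34.1
Vm = -1872.92 / 34.1 = -54.92 mV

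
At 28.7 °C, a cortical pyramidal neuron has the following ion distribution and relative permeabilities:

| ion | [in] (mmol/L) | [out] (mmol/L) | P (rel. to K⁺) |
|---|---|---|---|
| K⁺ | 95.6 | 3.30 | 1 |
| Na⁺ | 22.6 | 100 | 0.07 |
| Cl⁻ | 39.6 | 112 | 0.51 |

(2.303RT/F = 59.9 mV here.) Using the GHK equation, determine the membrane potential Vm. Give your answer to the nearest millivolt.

Vm = 59.9 · log₁₀[(Σ P·[cation]ₒ + Σ P·[anion]ᵢ) / (Σ P·[cation]ᵢ + Σ P·[anion]ₒ)]
Numerator = 1×3.30 + 0.07×100 + 0.51×39.6 = 30.5
Denominator = 1×95.6 + 0.07×22.6 + 0.51×112 = 154.3
Vm = 59.9 · log₁₀(0.19764) = 59.9 × (-0.7041) = -42.18 mV

-42 mV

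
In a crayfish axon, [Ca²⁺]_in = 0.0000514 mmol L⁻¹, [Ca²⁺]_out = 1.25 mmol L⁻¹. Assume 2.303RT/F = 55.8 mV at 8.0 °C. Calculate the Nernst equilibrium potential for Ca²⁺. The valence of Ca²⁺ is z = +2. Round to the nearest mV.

E = (55.8/z) · log₁₀([Ca²⁺]_out/[Ca²⁺]_in) with z = +2.
= (55.8/2) · log₁₀(1.25/0.0000514) = 27.90 · log₁₀(2.432e+04)
= 27.90 · (4.3859) = 122.37 mV

122 mV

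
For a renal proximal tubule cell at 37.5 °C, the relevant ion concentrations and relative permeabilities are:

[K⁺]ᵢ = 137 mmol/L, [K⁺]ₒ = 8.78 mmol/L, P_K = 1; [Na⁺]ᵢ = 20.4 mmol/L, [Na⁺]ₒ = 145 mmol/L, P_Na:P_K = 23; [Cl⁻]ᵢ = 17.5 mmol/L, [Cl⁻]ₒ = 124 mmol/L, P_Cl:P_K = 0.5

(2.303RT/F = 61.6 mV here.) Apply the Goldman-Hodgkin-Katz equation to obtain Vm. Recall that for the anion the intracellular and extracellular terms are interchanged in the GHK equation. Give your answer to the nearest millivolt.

43 mV

Vm = 61.6 · log₁₀[(Σ P·[cation]ₒ + Σ P·[anion]ᵢ) / (Σ P·[cation]ᵢ + Σ P·[anion]ₒ)]
Numerator = 1×8.78 + 23×145 + 0.5×17.5 = 3353
Denominator = 1×137 + 23×20.4 + 0.5×124 = 668.2
Vm = 61.6 · log₁₀(5.0173) = 61.6 × (0.7005) = 43.15 mV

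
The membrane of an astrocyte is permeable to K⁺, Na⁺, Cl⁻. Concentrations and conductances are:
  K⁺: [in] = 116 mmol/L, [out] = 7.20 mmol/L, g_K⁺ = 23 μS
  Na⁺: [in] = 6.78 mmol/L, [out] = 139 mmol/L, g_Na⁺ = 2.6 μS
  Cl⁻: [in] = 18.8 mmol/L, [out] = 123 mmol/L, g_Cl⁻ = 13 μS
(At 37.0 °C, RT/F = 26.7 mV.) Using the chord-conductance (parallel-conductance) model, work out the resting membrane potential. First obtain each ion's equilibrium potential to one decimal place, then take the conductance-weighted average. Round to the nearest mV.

E_K⁺ = (26.7/1)·ln(7.20/116) = -74.2 mV
E_Na⁺ = (26.7/1)·ln(139/6.78) = 80.6 mV
E_Cl⁻ = (26.7/-1)·ln(123/18.8) = -50.2 mV
Vm = (Σ gᵢEᵢ)/(Σ gᵢ) = (23·-74.2 + 2.6·80.6 + 13·-50.2) / (23 + 2.6 + 13)
= -2149.64 / 38.6 = -55.69 mV

-56 mV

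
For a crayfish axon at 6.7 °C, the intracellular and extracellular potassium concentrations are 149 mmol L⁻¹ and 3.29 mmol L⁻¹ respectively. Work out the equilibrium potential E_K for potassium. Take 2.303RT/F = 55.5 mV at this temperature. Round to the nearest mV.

-92 mV

E = (55.5/z) · log₁₀([K⁺]_out/[K⁺]_in) with z = +1.
= (55.5/1) · log₁₀(3.29/149) = 55.50 · log₁₀(0.02208)
= 55.50 · (-1.6560) = -91.91 mV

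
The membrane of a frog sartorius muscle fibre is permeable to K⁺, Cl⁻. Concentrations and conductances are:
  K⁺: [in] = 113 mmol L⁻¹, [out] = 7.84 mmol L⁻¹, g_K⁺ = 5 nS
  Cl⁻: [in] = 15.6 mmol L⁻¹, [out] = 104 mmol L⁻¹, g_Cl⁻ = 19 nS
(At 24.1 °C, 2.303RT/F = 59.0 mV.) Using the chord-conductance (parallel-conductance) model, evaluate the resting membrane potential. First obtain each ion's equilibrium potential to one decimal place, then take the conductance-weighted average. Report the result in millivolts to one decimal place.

E_K⁺ = (59.0/1)·log₁₀(7.84/113) = -68.4 mV
E_Cl⁻ = (59.0/-1)·log₁₀(104/15.6) = -48.6 mV
Vm = (Σ gᵢEᵢ)/(Σ gᵢ) = (5·-68.4 + 19·-48.6) / (5 + 19)
= -1265.40 / 24 = -52.73 mV

-52.7 mV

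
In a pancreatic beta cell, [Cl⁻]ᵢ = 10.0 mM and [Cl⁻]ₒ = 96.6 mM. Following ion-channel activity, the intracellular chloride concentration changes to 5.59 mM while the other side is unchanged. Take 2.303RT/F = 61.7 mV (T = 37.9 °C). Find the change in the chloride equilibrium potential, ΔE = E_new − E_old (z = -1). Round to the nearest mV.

-16 mV

E_old = (61.7/-1)·log₁₀(96.6/10.0) = -60.77 mV
E_new = (61.7/-1)·log₁₀(96.6/5.59) = -76.36 mV
ΔE = -76.36 − (-60.77) = -15.58 mV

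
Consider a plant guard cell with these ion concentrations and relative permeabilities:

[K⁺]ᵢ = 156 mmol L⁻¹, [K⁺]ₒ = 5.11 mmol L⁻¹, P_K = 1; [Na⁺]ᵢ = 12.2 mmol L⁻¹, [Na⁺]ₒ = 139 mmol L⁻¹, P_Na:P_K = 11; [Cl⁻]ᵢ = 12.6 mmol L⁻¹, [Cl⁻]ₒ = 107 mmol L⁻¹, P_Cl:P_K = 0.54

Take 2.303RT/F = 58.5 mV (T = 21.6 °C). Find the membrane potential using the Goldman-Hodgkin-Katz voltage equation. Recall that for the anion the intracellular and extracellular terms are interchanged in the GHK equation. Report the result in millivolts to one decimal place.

37.8 mV

Vm = 58.5 · log₁₀[(Σ P·[cation]ₒ + Σ P·[anion]ᵢ) / (Σ P·[cation]ᵢ + Σ P·[anion]ₒ)]
Numerator = 1×5.11 + 11×139 + 0.54×12.6 = 1541
Denominator = 1×156 + 11×12.2 + 0.54×107 = 348
Vm = 58.5 · log₁₀(4.4282) = 58.5 × (0.6462) = 37.80 mV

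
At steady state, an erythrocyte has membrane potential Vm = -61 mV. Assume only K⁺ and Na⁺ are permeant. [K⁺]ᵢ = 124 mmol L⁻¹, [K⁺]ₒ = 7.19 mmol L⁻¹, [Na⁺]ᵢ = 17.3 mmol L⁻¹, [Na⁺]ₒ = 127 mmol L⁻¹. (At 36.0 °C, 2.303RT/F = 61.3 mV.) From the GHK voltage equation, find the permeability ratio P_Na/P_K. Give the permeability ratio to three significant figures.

Let α = P_Na/P_K. GHK: Vm = 61.3·log₁₀[(Kₒ + α·Naₒ)/(Kᵢ + α·Naᵢ)].
10^(Vm/61.3) = 10^(-61.0/61.3) = 0.10113
So 0.10113·(Kᵢ + α·Naᵢ) = Kₒ + α·Naₒ → α = (0.10113·124.0 − 7.19) / (127.0 − 0.10113·17.3)
α = (12.54 − 7.19) / (127.0 − 1.75) = 5.351/125.3 = 0.04272

0.0427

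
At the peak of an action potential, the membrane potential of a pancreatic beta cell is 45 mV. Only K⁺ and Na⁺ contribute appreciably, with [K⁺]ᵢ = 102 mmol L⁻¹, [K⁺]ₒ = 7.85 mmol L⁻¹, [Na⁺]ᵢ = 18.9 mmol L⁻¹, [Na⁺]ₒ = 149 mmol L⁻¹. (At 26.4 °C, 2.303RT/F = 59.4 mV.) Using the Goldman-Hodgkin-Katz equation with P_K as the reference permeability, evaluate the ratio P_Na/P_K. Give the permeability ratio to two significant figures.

Let α = P_Na/P_K. GHK: Vm = 59.4·log₁₀[(Kₒ + α·Naₒ)/(Kᵢ + α·Naᵢ)].
10^(Vm/59.4) = 10^(45.0/59.4) = 5.7224
So 5.7224·(Kᵢ + α·Naᵢ) = Kₒ + α·Naₒ → α = (5.7224·102.0 − 7.85) / (149.0 − 5.7224·18.9)
α = (583.7 − 7.85) / (149.0 − 108.2) = 575.8/40.85 = 14.1

14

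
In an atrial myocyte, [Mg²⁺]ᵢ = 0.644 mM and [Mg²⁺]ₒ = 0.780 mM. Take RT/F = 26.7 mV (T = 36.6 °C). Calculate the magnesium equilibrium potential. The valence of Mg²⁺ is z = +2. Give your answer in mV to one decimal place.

E = (26.7/z) · ln([Mg²⁺]_out/[Mg²⁺]_in) with z = +2.
= (26.7/2) · ln(0.780/0.644) = 13.35 · ln(1.211)
= 13.35 · (0.1916) = 2.56 mV

2.6 mV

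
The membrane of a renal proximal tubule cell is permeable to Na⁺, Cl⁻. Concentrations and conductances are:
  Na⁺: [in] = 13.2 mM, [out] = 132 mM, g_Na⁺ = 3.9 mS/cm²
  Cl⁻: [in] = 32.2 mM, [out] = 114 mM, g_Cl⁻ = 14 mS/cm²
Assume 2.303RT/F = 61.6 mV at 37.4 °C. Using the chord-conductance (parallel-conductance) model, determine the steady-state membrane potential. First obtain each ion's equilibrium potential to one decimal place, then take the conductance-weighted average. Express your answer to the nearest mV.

-13 mV

E_Na⁺ = (61.6/1)·log₁₀(132/13.2) = 61.6 mV
E_Cl⁻ = (61.6/-1)·log₁₀(114/32.2) = -33.8 mV
Vm = (Σ gᵢEᵢ)/(Σ gᵢ) = (3.9·61.6 + 14·-33.8) / (3.9 + 14)
= -232.96 / 17.9 = -13.01 mV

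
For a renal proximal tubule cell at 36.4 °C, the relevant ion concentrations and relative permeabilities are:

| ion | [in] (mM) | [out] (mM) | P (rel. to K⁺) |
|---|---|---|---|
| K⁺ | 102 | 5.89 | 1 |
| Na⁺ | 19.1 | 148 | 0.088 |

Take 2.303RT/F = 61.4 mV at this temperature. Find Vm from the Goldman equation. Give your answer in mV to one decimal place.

Vm = 61.4 · log₁₀[(Σ P·[cation]ₒ + Σ P·[anion]ᵢ) / (Σ P·[cation]ᵢ + Σ P·[anion]ₒ)]
Numerator = 1×5.89 + 0.088×148 = 18.91
Denominator = 1×102 + 0.088×19.1 = 103.7
Vm = 61.4 · log₁₀(0.18243) = 61.4 × (-0.7389) = -45.37 mV

-45.4 mV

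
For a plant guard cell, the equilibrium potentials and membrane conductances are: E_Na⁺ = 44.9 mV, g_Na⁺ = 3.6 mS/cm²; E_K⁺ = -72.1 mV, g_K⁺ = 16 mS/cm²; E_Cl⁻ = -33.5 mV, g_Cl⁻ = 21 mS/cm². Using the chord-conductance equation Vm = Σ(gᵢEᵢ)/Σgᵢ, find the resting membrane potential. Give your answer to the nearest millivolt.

Σ gᵢEᵢ = 3.6·(44.9) + 16·(-72.1) + 21·(-33.5) = -1695.46
Σ gᵢ = 3.6 + 16 + 21 = 40.6
Vm = -1695.46 / 40.6 = -41.76 mV

-42 mV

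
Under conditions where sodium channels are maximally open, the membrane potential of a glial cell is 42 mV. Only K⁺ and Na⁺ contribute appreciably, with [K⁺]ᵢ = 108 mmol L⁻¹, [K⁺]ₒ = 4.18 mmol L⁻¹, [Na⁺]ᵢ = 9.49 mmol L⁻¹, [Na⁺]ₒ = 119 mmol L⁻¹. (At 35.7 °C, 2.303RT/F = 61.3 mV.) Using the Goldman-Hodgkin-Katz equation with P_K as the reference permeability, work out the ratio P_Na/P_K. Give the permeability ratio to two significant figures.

Let α = P_Na/P_K. GHK: Vm = 61.3·log₁₀[(Kₒ + α·Naₒ)/(Kᵢ + α·Naᵢ)].
10^(Vm/61.3) = 10^(42.0/61.3) = 4.8435
So 4.8435·(Kᵢ + α·Naᵢ) = Kₒ + α·Naₒ → α = (4.8435·108.0 − 4.18) / (119.0 − 4.8435·9.49)
α = (523.1 − 4.18) / (119.0 − 45.96) = 518.9/73.04 = 7.105

7.1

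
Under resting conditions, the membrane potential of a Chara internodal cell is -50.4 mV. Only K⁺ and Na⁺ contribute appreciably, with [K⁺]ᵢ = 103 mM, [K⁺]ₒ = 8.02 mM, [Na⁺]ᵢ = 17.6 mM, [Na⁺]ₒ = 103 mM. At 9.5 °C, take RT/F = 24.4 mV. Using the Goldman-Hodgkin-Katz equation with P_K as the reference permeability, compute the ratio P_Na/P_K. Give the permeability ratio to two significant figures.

Let α = P_Na/P_K. GHK: Vm = 24.4·ln[(Kₒ + α·Naₒ)/(Kᵢ + α·Naᵢ)].
e^(Vm/24.4) = e^(-50.4/24.4) = 0.12675
So 0.12675·(Kᵢ + α·Naᵢ) = Kₒ + α·Naₒ → α = (0.12675·103.0 − 8.02) / (103.0 − 0.12675·17.6)
α = (13.05 − 8.02) / (103.0 − 2.231) = 5.035/100.8 = 0.04996

0.050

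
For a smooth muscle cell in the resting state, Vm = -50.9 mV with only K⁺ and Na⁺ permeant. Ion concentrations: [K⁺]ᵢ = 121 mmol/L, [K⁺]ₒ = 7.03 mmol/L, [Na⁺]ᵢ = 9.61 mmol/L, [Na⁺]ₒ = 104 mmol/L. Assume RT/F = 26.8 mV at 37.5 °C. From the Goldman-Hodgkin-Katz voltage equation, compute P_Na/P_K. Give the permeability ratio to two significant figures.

Let α = P_Na/P_K. GHK: Vm = 26.8·ln[(Kₒ + α·Naₒ)/(Kᵢ + α·Naᵢ)].
e^(Vm/26.8) = e^(-50.9/26.8) = 0.14968
So 0.14968·(Kᵢ + α·Naᵢ) = Kₒ + α·Naₒ → α = (0.14968·121.0 − 7.03) / (104.0 − 0.14968·9.61)
α = (18.11 − 7.03) / (104.0 − 1.438) = 11.08/102.6 = 0.108

0.11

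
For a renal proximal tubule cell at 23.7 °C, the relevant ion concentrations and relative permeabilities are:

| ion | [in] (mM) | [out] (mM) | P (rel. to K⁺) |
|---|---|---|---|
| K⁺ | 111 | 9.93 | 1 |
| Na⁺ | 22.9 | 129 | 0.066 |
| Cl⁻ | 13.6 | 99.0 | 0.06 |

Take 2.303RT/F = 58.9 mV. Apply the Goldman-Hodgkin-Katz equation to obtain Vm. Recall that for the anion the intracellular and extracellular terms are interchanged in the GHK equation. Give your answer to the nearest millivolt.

-46 mV

Vm = 58.9 · log₁₀[(Σ P·[cation]ₒ + Σ P·[anion]ᵢ) / (Σ P·[cation]ᵢ + Σ P·[anion]ₒ)]
Numerator = 1×9.93 + 0.066×129 + 0.06×13.6 = 19.26
Denominator = 1×111 + 0.066×22.9 + 0.06×99.0 = 118.5
Vm = 58.9 · log₁₀(0.1626) = 58.9 × (-0.7889) = -46.47 mV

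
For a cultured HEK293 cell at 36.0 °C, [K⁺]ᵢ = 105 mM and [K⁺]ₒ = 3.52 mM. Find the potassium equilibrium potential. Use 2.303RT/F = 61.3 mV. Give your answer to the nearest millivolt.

E = (61.3/z) · log₁₀([K⁺]_out/[K⁺]_in) with z = +1.
= (61.3/1) · log₁₀(3.52/105) = 61.30 · log₁₀(0.03352)
= 61.30 · (-1.4746) = -90.40 mV

-90 mV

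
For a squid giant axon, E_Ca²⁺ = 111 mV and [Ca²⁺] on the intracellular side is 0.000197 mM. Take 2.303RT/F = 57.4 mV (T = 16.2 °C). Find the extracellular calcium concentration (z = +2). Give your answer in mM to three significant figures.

Nernst: E = (57.4/2) · log₁₀([out]/[in]), so log₁₀([out]/[in]) = 111.0 × 2 / 57.4 = 3.8676.
[out]/[in] = 10^(3.8676) = 7372.
[out] = 7372 × 0.000197 = 1.452 mM.

1.45 mM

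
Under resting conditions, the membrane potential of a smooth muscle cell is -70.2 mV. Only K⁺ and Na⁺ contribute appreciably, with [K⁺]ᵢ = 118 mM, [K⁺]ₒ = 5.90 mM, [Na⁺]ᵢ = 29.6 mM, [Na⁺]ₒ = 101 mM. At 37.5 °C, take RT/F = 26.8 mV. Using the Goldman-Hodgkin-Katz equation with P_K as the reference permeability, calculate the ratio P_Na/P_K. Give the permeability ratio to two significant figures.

Let α = P_Na/P_K. GHK: Vm = 26.8·ln[(Kₒ + α·Naₒ)/(Kᵢ + α·Naᵢ)].
e^(Vm/26.8) = e^(-70.2/26.8) = 0.072846
So 0.072846·(Kᵢ + α·Naᵢ) = Kₒ + α·Naₒ → α = (0.072846·118.0 − 5.9) / (101.0 − 0.072846·29.6)
α = (8.596 − 5.9) / (101.0 − 2.156) = 2.696/98.84 = 0.02727

0.027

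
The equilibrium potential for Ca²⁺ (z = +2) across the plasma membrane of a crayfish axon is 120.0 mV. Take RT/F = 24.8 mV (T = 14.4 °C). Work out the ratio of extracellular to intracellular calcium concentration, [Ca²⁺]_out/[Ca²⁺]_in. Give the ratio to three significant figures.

16000

ln([out]/[in]) = E·z/(24.8) = 120.0 × 2 / 24.8 = 9.6774
[out]/[in] = e^(9.6774) = 1.595e+04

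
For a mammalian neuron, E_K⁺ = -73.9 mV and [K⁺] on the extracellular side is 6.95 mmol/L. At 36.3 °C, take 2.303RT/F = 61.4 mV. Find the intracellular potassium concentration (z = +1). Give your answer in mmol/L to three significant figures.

Nernst: E = (61.4/1) · log₁₀([out]/[in]), so log₁₀([out]/[in]) = -73.9 × 1 / 61.4 = -1.2036.
[out]/[in] = 10^(-1.2036) = 0.06258.
[in] = 6.95 / 0.06258 = 111.1 mmol/L.

111 mmol/L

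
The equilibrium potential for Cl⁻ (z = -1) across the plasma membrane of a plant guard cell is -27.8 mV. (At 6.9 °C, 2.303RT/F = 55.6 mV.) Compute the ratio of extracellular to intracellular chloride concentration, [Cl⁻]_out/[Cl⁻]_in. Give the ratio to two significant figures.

log₁₀([out]/[in]) = E·z/(55.6) = -27.8 × -1 / 55.6 = 0.5000
[out]/[in] = 10^(0.5000) = 3.162

3.2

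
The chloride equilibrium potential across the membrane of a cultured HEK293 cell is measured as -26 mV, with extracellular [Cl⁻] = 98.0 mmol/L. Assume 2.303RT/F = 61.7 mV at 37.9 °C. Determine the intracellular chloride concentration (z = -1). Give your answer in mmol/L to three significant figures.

37.1 mmol/L

Nernst: E = (61.7/-1) · log₁₀([out]/[in]), so log₁₀([out]/[in]) = -26.0 × -1 / 61.7 = 0.4214.
[out]/[in] = 10^(0.4214) = 2.639.
[in] = 98.0 / 2.639 = 37.14 mmol/L.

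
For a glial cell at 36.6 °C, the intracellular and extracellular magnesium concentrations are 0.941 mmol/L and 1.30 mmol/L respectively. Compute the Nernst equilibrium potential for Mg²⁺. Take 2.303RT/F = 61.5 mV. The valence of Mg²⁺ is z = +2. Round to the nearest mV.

4 mV

E = (61.5/z) · log₁₀([Mg²⁺]_out/[Mg²⁺]_in) with z = +2.
= (61.5/2) · log₁₀(1.30/0.941) = 30.75 · log₁₀(1.382)
= 30.75 · (0.1404) = 4.32 mV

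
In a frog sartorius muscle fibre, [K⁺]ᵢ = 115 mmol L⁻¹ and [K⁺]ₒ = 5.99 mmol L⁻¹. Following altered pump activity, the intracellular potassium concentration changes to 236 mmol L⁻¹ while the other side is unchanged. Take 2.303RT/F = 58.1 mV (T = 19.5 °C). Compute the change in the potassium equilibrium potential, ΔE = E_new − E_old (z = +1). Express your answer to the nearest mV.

E_old = (58.1/1)·log₁₀(5.99/115) = -74.56 mV
E_new = (58.1/1)·log₁₀(5.99/236) = -92.70 mV
ΔE = -92.70 − (-74.56) = -18.14 mV

-18 mV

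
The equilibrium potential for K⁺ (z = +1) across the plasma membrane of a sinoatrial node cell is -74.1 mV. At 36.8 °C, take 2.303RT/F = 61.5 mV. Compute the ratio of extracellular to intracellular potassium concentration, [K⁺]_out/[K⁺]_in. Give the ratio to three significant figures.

0.0624

log₁₀([out]/[in]) = E·z/(61.5) = -74.1 × 1 / 61.5 = -1.2049
[out]/[in] = 10^(-1.2049) = 0.06239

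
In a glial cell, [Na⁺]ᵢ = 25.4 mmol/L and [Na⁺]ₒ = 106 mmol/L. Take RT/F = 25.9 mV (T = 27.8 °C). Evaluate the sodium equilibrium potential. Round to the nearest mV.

E = (25.9/z) · ln([Na⁺]_out/[Na⁺]_in) with z = +1.
= (25.9/1) · ln(106/25.4) = 25.90 · ln(4.173)
= 25.90 · (1.4287) = 37.00 mV

37 mV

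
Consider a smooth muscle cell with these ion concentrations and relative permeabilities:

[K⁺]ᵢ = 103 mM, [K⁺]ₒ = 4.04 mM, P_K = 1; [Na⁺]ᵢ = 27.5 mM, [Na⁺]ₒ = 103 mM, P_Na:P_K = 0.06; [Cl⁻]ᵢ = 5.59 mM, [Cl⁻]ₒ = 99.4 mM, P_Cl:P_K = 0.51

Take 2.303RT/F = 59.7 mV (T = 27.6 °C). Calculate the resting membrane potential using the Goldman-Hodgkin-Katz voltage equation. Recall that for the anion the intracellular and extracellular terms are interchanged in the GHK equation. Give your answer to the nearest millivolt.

Vm = 59.7 · log₁₀[(Σ P·[cation]ₒ + Σ P·[anion]ᵢ) / (Σ P·[cation]ᵢ + Σ P·[anion]ₒ)]
Numerator = 1×4.04 + 0.06×103 + 0.51×5.59 = 13.07
Denominator = 1×103 + 0.06×27.5 + 0.51×99.4 = 155.3
Vm = 59.7 · log₁₀(0.084142) = 59.7 × (-1.0750) = -64.18 mV

-64 mV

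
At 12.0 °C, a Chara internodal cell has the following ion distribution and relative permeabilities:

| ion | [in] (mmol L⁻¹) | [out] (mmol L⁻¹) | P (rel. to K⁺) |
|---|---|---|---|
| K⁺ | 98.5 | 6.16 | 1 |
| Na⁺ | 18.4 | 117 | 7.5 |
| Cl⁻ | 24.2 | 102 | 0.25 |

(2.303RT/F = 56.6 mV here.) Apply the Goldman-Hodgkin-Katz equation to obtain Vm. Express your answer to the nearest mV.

30 mV

Vm = 56.6 · log₁₀[(Σ P·[cation]ₒ + Σ P·[anion]ᵢ) / (Σ P·[cation]ᵢ + Σ P·[anion]ₒ)]
Numerator = 1×6.16 + 7.5×117 + 0.25×24.2 = 889.7
Denominator = 1×98.5 + 7.5×18.4 + 0.25×102 = 262
Vm = 56.6 · log₁₀(3.3958) = 56.6 × (0.5309) = 30.05 mV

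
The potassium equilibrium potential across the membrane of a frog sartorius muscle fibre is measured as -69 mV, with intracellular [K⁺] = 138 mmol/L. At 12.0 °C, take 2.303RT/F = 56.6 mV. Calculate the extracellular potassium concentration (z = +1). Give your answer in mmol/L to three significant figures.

8.33 mmol/L

Nernst: E = (56.6/1) · log₁₀([out]/[in]), so log₁₀([out]/[in]) = -69.0 × 1 / 56.6 = -1.2191.
[out]/[in] = 10^(-1.2191) = 0.06038.
[out] = 0.06038 × 138 = 8.333 mmol/L.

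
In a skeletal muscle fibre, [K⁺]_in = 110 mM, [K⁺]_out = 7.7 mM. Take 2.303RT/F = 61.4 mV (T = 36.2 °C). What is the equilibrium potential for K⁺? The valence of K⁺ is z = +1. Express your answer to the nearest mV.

-71 mV

E = (61.4/z) · log₁₀([K⁺]_out/[K⁺]_in) with z = +1.
= (61.4/1) · log₁₀(7.7/110) = 61.40 · log₁₀(0.07)
= 61.40 · (-1.1549) = -70.91 mV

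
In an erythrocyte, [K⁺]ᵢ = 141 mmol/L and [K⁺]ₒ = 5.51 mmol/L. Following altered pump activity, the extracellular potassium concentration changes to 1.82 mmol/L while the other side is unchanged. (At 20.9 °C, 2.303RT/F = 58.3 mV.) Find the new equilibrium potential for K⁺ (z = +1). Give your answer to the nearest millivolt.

-110 mV

After the shift: [K⁺]_out = 1.82, [K⁺]_in = 141 mmol/L.
E_new = (58.3/1)·log₁₀(1.82/141) = 58.30 · (-1.8891) = -110.14 mV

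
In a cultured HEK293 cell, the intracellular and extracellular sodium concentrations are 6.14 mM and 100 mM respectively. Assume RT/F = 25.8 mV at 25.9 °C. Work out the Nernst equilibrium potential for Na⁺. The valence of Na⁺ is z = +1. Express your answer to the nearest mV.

72 mV

E = (25.8/z) · ln([Na⁺]_out/[Na⁺]_in) with z = +1.
= (25.8/1) · ln(100/6.14) = 25.80 · ln(16.29)
= 25.80 · (2.7903) = 71.99 mV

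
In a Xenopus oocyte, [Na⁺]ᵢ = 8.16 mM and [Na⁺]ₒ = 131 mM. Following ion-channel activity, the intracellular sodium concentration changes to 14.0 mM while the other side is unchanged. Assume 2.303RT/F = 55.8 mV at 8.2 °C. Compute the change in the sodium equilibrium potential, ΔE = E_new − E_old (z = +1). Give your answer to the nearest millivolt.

E_old = (55.8/1)·log₁₀(131/8.16) = 67.27 mV
E_new = (55.8/1)·log₁₀(131/14.0) = 54.19 mV
ΔE = 54.19 − (67.27) = -13.08 mV

-13 mV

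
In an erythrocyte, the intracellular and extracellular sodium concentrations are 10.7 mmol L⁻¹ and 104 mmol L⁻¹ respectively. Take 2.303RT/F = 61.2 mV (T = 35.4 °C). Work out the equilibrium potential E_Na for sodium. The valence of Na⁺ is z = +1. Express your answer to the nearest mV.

E = (61.2/z) · log₁₀([Na⁺]_out/[Na⁺]_in) with z = +1.
= (61.2/1) · log₁₀(104/10.7) = 61.20 · log₁₀(9.72)
= 61.20 · (0.9876) = 60.44 mV

60 mV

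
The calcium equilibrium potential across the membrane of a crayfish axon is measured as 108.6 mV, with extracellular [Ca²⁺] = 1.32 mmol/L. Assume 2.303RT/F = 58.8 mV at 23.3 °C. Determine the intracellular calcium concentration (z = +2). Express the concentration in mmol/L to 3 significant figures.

0.000267 mmol/L

Nernst: E = (58.8/2) · log₁₀([out]/[in]), so log₁₀([out]/[in]) = 108.6 × 2 / 58.8 = 3.6939.
[out]/[in] = 10^(3.6939) = 4942.
[in] = 1.32 / 4942 = 0.0002671 mmol/L.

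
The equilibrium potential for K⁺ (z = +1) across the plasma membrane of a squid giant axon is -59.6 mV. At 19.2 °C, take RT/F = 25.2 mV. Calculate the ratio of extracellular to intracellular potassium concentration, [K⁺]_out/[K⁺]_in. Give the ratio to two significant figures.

ln([out]/[in]) = E·z/(25.2) = -59.6 × 1 / 25.2 = -2.3651
[out]/[in] = e^(-2.3651) = 0.09394

0.094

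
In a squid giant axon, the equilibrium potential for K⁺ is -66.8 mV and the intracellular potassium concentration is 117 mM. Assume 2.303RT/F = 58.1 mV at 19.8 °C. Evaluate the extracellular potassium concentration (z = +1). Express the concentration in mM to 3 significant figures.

Nernst: E = (58.1/1) · log₁₀([out]/[in]), so log₁₀([out]/[in]) = -66.8 × 1 / 58.1 = -1.1497.
[out]/[in] = 10^(-1.1497) = 0.07084.
[out] = 0.07084 × 117 = 8.288 mM.

8.29 mM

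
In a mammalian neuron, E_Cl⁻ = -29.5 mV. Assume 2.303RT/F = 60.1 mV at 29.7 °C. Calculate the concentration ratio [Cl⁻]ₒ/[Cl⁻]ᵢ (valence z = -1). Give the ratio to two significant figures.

3.1

log₁₀([out]/[in]) = E·z/(60.1) = -29.5 × -1 / 60.1 = 0.4908
[out]/[in] = 10^(0.4908) = 3.096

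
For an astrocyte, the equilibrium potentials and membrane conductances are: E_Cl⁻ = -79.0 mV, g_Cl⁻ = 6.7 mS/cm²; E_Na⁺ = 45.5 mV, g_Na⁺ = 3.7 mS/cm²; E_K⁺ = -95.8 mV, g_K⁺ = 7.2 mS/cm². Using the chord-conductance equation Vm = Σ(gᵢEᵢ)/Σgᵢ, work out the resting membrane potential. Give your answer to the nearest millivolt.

-60 mV

Σ gᵢEᵢ = 6.7·(-79.0) + 3.7·(45.5) + 7.2·(-95.8) = -1050.71
Σ gᵢ = 6.7 + 3.7 + 7.2 = 17.6
Vm = -1050.71 / 17.6 = -59.70 mV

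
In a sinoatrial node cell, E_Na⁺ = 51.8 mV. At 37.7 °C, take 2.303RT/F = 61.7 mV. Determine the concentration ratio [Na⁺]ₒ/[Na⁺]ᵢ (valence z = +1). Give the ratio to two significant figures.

log₁₀([out]/[in]) = E·z/(61.7) = 51.8 × 1 / 61.7 = 0.8395
[out]/[in] = 10^(0.8395) = 6.911

6.9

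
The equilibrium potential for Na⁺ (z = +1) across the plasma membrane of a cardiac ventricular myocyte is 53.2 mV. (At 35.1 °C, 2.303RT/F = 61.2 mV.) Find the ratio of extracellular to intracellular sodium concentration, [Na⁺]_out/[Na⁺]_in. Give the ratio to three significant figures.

log₁₀([out]/[in]) = E·z/(61.2) = 53.2 × 1 / 61.2 = 0.8693
[out]/[in] = 10^(0.8693) = 7.401

7.40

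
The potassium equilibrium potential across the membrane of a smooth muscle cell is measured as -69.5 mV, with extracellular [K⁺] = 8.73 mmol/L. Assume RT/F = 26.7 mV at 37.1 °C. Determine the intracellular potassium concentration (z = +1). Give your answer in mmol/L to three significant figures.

118 mmol/L

Nernst: E = (26.7/1) · ln([out]/[in]), so ln([out]/[in]) = -69.5 × 1 / 26.7 = -2.6030.
[out]/[in] = e^(-2.6030) = 0.07405.
[in] = 8.73 / 0.07405 = 117.9 mmol/L.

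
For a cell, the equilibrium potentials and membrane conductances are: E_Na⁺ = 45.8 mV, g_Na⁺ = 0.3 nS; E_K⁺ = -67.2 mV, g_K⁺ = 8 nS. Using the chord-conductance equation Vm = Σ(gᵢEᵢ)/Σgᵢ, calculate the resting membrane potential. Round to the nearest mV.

-63 mV

Σ gᵢEᵢ = 0.3·(45.8) + 8·(-67.2) = -523.86
Σ gᵢ = 0.3 + 8 = 8.3
Vm = -523.86 / 8.3 = -63.12 mV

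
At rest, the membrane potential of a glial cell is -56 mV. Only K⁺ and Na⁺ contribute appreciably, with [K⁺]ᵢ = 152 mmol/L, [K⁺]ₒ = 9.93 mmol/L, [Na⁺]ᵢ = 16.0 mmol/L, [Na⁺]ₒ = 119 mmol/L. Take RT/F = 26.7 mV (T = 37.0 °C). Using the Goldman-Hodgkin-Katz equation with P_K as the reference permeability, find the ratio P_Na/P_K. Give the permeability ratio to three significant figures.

Let α = P_Na/P_K. GHK: Vm = 26.7·ln[(Kₒ + α·Naₒ)/(Kᵢ + α·Naᵢ)].
e^(Vm/26.7) = e^(-56.0/26.7) = 0.12278
So 0.12278·(Kᵢ + α·Naᵢ) = Kₒ + α·Naₒ → α = (0.12278·152.0 − 9.93) / (119.0 − 0.12278·16.0)
α = (18.66 − 9.93) / (119.0 − 1.964) = 8.732/117 = 0.07461

0.0746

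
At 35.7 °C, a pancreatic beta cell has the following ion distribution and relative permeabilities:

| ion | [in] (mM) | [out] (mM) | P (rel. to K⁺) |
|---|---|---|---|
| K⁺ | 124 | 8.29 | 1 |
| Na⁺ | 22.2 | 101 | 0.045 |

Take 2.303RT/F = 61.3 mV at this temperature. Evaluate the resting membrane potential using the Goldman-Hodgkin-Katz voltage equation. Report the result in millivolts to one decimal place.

Vm = 61.3 · log₁₀[(Σ P·[cation]ₒ + Σ P·[anion]ᵢ) / (Σ P·[cation]ᵢ + Σ P·[anion]ₒ)]
Numerator = 1×8.29 + 0.045×101 = 12.83
Denominator = 1×124 + 0.045×22.2 = 125
Vm = 61.3 · log₁₀(0.10268) = 61.3 × (-0.9885) = -60.60 mV

-60.6 mV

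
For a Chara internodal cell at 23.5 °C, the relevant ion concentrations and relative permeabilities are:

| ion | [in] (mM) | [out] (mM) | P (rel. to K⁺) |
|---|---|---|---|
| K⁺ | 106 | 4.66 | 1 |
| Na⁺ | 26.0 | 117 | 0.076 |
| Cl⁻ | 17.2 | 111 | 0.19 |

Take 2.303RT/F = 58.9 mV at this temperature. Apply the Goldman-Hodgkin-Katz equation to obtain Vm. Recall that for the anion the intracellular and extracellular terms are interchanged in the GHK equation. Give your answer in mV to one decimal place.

Vm = 58.9 · log₁₀[(Σ P·[cation]ₒ + Σ P·[anion]ᵢ) / (Σ P·[cation]ᵢ + Σ P·[anion]ₒ)]
Numerator = 1×4.66 + 0.076×117 + 0.19×17.2 = 16.82
Denominator = 1×106 + 0.076×26.0 + 0.19×111 = 129.1
Vm = 58.9 · log₁₀(0.13032) = 58.9 × (-0.8850) = -52.13 mV

-52.1 mV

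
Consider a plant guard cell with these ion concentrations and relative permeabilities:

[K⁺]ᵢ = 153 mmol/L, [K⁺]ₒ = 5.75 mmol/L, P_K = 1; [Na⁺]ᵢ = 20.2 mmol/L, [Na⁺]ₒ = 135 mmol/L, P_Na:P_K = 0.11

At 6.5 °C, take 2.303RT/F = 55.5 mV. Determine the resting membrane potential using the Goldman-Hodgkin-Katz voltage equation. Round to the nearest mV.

Vm = 55.5 · log₁₀[(Σ P·[cation]ₒ + Σ P·[anion]ᵢ) / (Σ P·[cation]ᵢ + Σ P·[anion]ₒ)]
Numerator = 1×5.75 + 0.11×135 = 20.6
Denominator = 1×153 + 0.11×20.2 = 155.2
Vm = 55.5 · log₁₀(0.13271) = 55.5 × (-0.8771) = -48.68 mV

-49 mV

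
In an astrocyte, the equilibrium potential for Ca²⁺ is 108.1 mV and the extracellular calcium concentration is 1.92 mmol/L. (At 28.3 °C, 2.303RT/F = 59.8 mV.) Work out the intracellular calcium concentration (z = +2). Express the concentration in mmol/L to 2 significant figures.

0.00047 mmol/L

Nernst: E = (59.8/2) · log₁₀([out]/[in]), so log₁₀([out]/[in]) = 108.1 × 2 / 59.8 = 3.6154.
[out]/[in] = 10^(3.6154) = 4125.
[in] = 1.92 / 4125 = 0.0004655 mmol/L.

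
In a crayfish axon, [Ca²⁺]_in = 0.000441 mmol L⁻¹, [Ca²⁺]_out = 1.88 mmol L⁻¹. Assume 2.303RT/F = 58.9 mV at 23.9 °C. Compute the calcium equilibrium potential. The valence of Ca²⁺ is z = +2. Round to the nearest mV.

107 mV

E = (58.9/z) · log₁₀([Ca²⁺]_out/[Ca²⁺]_in) with z = +2.
= (58.9/2) · log₁₀(1.88/0.000441) = 29.45 · log₁₀(4263)
= 29.45 · (3.6297) = 106.90 mV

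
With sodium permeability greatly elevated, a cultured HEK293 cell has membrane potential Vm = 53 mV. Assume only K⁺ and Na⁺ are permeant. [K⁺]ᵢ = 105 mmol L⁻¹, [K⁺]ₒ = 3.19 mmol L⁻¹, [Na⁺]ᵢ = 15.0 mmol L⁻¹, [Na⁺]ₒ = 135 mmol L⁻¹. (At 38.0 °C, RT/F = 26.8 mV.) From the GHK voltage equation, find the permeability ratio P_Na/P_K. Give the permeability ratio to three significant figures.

Let α = P_Na/P_K. GHK: Vm = 26.8·ln[(Kₒ + α·Naₒ)/(Kᵢ + α·Naᵢ)].
e^(Vm/26.8) = e^(53.0/26.8) = 7.2255
So 7.2255·(Kᵢ + α·Naᵢ) = Kₒ + α·Naₒ → α = (7.2255·105.0 − 3.19) / (135.0 − 7.2255·15.0)
α = (758.7 − 3.19) / (135.0 − 108.4) = 755.5/26.62 = 28.38

28.4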